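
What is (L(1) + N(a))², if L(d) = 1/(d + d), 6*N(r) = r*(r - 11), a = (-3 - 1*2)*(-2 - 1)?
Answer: 441/4 ≈ 110.25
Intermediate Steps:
a = 15 (a = (-3 - 2)*(-3) = -5*(-3) = 15)
N(r) = r*(-11 + r)/6 (N(r) = (r*(r - 11))/6 = (r*(-11 + r))/6 = r*(-11 + r)/6)
L(d) = 1/(2*d)
(L(1) + N(a))² = ((½)/1 + (⅙)*15*(-11 + 15))² = ((½)*1 + (⅙)*15*4)² = (½ + 10)² = (21/2)² = 441/4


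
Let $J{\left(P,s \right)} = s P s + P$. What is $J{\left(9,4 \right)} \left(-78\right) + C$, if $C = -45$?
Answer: $-11979$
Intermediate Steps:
$J{\left(P,s \right)} = P + P s^{2}$ ($J{\left(P,s \right)} = P s s + P = P s^{2} + P = P + P s^{2}$)
$J{\left(9,4 \right)} \left(-78\right) + C = 9 \left(1 + 4^{2}\right) \left(-78\right) - 45 = 9 \left(1 + 16\right) \left(-78\right) - 45 = 9 \cdot 17 \left(-78\right) - 45 = 153 \left(-78\right) - 45 = -11934 - 45 = -11979$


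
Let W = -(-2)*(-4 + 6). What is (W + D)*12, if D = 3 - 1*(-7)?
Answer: 168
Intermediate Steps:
D = 10 (D = 3 + 7 = 10)
W = 4 (W = -(-2)*2 = -1*(-4) = 4)
(W + D)*12 = (4 + 10)*12 = 14*12 = 168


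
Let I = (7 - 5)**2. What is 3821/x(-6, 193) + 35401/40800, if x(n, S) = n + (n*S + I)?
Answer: -2870791/1183200 ≈ -2.4263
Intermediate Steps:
I = 4 (I = 2**2 = 4)
x(n, S) = 4 + n + S*n (x(n, S) = n + (n*S + 4) = n + (S*n + 4) = n + (4 + S*n) = 4 + n + S*n)
3821/x(-6, 193) + 35401/40800 = 3821/(4 - 6 + 193*(-6)) + 35401/40800 = 3821/(4 - 6 - 1158) + 35401*(1/40800) = 3821/(-1160) + 35401/40800 = 3821*(-1/1160) + 35401/40800 = -3821/1160 + 35401/40800 = -2870791/1183200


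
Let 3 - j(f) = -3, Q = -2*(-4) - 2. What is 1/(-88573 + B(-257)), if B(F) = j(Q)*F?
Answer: -1/90115 ≈ -1.1097e-5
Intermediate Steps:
Q = 6 (Q = 8 - 2 = 6)
j(f) = 6 (j(f) = 3 - 1*(-3) = 3 + 3 = 6)
B(F) = 6*F
1/(-88573 + B(-257)) = 1/(-88573 + 6*(-257)) = 1/(-88573 - 1542) = 1/(-90115) = -1/90115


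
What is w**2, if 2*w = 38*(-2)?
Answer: 1444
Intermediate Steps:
w = -38 (w = (38*(-2))/2 = (1/2)*(-76) = -38)
w**2 = (-38)**2 = 1444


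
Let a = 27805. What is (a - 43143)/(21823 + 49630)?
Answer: -15338/71453 ≈ -0.21466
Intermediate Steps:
(a - 43143)/(21823 + 49630) = (27805 - 43143)/(21823 + 49630) = -15338/71453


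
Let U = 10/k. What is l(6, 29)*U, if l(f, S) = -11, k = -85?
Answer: 22/17 ≈ 1.2941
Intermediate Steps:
U = -2/17 (U = 10/(-85) = 10*(-1/85) = -2/17 ≈ -0.11765)
l(6, 29)*U = -11*(-2/17) = 22/17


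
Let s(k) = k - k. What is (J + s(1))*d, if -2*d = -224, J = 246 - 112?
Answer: 15008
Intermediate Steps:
s(k) = 0
J = 134
d = 112 (d = -½*(-224) = 112)
(J + s(1))*d = (134 + 0)*112 = 134*112 = 15008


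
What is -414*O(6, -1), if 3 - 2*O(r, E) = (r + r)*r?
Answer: 14283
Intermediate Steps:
O(r, E) = 3/2 - r² (O(r, E) = 3/2 - (r + r)*r/2 = 3/2 - 2*r*r/2 = 3/2 - r²)
-414*O(6, -1) = -414*(3/2 - 1*6²) = -414*(3/2 - 1*36) = -414*(3/2 - 36) = -414*(-69/2) = 14283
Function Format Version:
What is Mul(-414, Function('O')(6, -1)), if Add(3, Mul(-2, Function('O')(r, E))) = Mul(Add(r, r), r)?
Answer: 14283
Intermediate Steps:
Function('O')(r, E) = Add(Rational(3, 2), Mul(-1, Pow(r, 2))) (Function('O')(r, E) = Add(Rational(3, 2), Mul(Rational(-1, 2), Mul(Add(r, r), r))) = Add(Rational(3, 2), Mul(Rational(-1, 2), Mul(Mul(2, r), r))) = Add(Rational(3, 2), Mul(Rational(-1, 2), Mul(2, Pow(r, 2)))) = Add(Rational(3, 2), Mul(-1, Pow(r, 2))))
Mul(-414, Function('O')(6, -1)) = Mul(-414, Add(Rational(3, 2), Mul(-1, Pow(6, 2)))) = Mul(-414, Add(Rational(3, 2), Mul(-1, 36))) = Mul(-414, Add(Rational(3, 2), -36)) = Mul(-414, Rational(-69, 2)) = 14283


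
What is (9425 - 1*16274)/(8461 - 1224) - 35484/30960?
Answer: -39070229/18671460 ≈ -2.0925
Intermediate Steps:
(9425 - 1*16274)/(8461 - 1224) - 35484/30960 = (9425 - 16274)/7237 - 35484*1/30960 = -6849*1/7237 - 2957/2580 = -6849/7237 - 2957/2580 = -39070229/18671460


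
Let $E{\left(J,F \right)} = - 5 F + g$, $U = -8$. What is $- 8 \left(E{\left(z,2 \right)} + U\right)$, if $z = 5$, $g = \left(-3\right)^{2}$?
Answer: $72$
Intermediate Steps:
$g = 9$
$E{\left(J,F \right)} = 9 - 5 F$ ($E{\left(J,F \right)} = - 5 F + 9 = 9 - 5 F$)
$- 8 \left(E{\left(z,2 \right)} + U\right) = - 8 \left(\left(9 - 10\right) - 8\right) = - 8 \left(-1 - 8\right) = \left(-8\right) \left(-9\right) = 72$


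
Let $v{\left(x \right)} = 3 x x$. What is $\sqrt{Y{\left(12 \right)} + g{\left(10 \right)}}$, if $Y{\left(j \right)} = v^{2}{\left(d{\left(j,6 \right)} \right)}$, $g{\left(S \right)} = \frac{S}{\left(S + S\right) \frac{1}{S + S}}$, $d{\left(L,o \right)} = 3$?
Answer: $\sqrt{739} \approx 27.185$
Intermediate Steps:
$v{\left(x \right)} = 3 x^{2}$
$g{\left(S \right)} = S$ ($g{\left(S \right)} = \frac{S}{2 S \frac{1}{2 S}} = \frac{S}{1} = S 1 = S$)
$Y{\left(j \right)} = 729$ ($Y{\left(j \right)} = \left(3 \cdot 3^{2}\right)^{2} = \left(3 \cdot 9\right)^{2} = 27^{2} = 729$)
$\sqrt{Y{\left(12 \right)} + g{\left(10 \right)}} = \sqrt{729 + 10} = \sqrt{739}$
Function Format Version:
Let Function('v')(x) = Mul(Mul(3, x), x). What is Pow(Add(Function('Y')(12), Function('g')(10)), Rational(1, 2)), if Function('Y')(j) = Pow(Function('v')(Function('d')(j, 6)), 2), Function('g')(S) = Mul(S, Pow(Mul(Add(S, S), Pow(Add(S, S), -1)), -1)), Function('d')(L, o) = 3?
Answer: Pow(739, Rational(1, 2)) ≈ 27.185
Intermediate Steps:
Function('v')(x) = Mul(3, Pow(x, 2))
Function('g')(S) = S (Function('g')(S) = Mul(S, Pow(Mul(Mul(2, S), Pow(Mul(2, S), -1)), -1)) = Mul(S, Pow(Mul(Mul(2, S), Mul(Rational(1, 2), Pow(S, -1))), -1)) = Mul(S, Pow(1, -1)) = Mul(S, 1) = S)
Function('Y')(j) = 729 (Function('Y')(j) = Pow(Mul(3, Pow(3, 2)), 2) = Pow(Mul(3, 9), 2) = Pow(27, 2) = 729)
Pow(Add(Function('Y')(12), Function('g')(10)), Rational(1, 2)) = Pow(Add(729, 10), Rational(1, 2)) = Pow(739, Rational(1, 2))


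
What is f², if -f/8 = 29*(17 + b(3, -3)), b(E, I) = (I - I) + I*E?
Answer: 3444736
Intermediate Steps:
b(E, I) = E*I (b(E, I) = 0 + E*I = E*I)
f = -1856 (f = -232*(17 + 3*(-3)) = -232*(17 - 9) = -232*8 = -8*232 = -1856)
f² = (-1856)² = 3444736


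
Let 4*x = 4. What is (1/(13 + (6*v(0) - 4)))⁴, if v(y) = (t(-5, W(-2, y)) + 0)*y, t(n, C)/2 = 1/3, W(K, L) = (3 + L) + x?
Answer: 1/6561 ≈ 0.00015242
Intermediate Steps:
x = 1 (x = (¼)*4 = 1)
W(K, L) = 4 + L (W(K, L) = (3 + L) + 1 = 4 + L)
t(n, C) = ⅔ (t(n, C) = 2/3 = 2*(⅓) = ⅔)
v(y) = 2*y/3 (v(y) = (⅔ + 0)*y = 2*y/3)
(1/(13 + (6*v(0) - 4)))⁴ = (1/(13 + (6*((⅔)*0) - 4)))⁴ = (1/(13 + (6*0 - 4)))⁴ = (1/(13 + (0 - 4)))⁴ = (1/(13 - 4))⁴ = (1/9)⁴ = (⅑)⁴ = 1/6561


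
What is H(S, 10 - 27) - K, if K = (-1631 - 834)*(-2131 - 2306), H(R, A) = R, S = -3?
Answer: -10937208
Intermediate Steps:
K = 10937205 (K = -2465*(-4437) = 10937205)
H(S, 10 - 27) - K = -3 - 1*10937205 = -3 - 10937205 = -10937208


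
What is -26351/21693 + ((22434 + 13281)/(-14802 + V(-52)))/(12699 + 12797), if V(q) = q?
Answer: -1425765974497/1173645792816 ≈ -1.2148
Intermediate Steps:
-26351/21693 + ((22434 + 13281)/(-14802 + V(-52)))/(12699 + 12797) = -26351/21693 + ((22434 + 13281)/(-14802 - 52))/(12699 + 12797) = -26351*1/21693 + (35715/(-14854))/25496 = -26351/21693 + (35715*(-1/14854))*(1/25496) = -26351/21693 - 35715/14854*1/25496 = -26351/21693 - 35715/378717584 = -1425765974497/1173645792816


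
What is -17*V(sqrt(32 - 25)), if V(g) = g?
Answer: -17*sqrt(7) ≈ -44.978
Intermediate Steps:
-17*V(sqrt(32 - 25)) = -17*sqrt(32 - 25) = -17*sqrt(7)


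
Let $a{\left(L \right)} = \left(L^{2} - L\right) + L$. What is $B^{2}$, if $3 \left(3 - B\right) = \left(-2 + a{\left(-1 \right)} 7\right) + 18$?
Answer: $\frac{196}{9} \approx 21.778$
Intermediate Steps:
$a{\left(L \right)} = L^{2}$
$B = - \frac{14}{3}$ ($B = 3 - \frac{\left(-2 + \left(-1\right)^{2} \cdot 7\right) + 18}{3} = 3 - \frac{\left(-2 + 1 \cdot 7\right) + 18}{3} = 3 - \frac{\left(-2 + 7\right) + 18}{3} = 3 - \frac{5 + 18}{3} = 3 - \frac{23}{3} = - \frac{14}{3} \approx -4.6667$)
$B^{2} = \left(- \frac{14}{3}\right)^{2} = \frac{196}{9}$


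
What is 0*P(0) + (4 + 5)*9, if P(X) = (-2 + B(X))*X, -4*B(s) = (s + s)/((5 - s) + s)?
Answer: 81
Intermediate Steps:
B(s) = -s/10 (B(s) = -(s + s)/(4*((5 - s) + s)) = -2*s/(4*5) = -s/10)
P(X) = X*(-2 - X/10) (P(X) = (-2 - X/10)*X = X*(-2 - X/10))
0*P(0) + (4 + 5)*9 = 0*(-1/10*0*(20 + 0)) + (4 + 5)*9 = 0*(-1/10*0*20) + 9*9 = 0*0 + 81 = 0 + 81 = 81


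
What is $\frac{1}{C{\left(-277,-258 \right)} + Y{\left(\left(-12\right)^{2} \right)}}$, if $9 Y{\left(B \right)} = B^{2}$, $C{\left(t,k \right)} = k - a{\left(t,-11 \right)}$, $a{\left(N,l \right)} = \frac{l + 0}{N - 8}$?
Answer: $\frac{285}{583099} \approx 0.00048877$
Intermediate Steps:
$a{\left(N,l \right)} = \frac{l}{-8 + N}$
$C{\left(t,k \right)} = k + \frac{11}{-8 + t}$ ($C{\left(t,k \right)} = k - - \frac{11}{-8 + t} = k + \frac{11}{-8 + t}$)
$Y{\left(B \right)} = \frac{B^{2}}{9}$
$\frac{1}{C{\left(-277,-258 \right)} + Y{\left(\left(-12\right)^{2} \right)}} = \frac{1}{\frac{11 - 258 \left(-8 - 277\right)}{-8 - 277} + \frac{\left(\left(-12\right)^{2}\right)^{2}}{9}} = \frac{1}{\frac{11 - -73530}{-285} + \frac{144^{2}}{9}} = \frac{1}{- \frac{11 + 73530}{285} + \frac{1}{9} \cdot 20736} = \frac{1}{\left(- \frac{1}{285}\right) 73541 + 2304} = \frac{1}{- \frac{73541}{285} + 2304} = \frac{1}{\frac{583099}{285}} = \frac{285}{583099}$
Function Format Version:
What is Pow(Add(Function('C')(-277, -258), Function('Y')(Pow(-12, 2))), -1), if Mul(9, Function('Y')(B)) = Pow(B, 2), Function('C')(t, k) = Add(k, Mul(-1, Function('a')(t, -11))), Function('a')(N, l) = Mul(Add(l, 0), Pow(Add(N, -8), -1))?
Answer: Rational(285, 583099) ≈ 0.00048877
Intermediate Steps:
Function('a')(N, l) = Mul(l, Pow(Add(-8, N), -1))
Function('C')(t, k) = Add(k, Mul(11, Pow(Add(-8, t), -1))) (Function('C')(t, k) = Add(k, Mul(-1, Mul(-11, Pow(Add(-8, t), -1)))) = Add(k, Mul(11, Pow(Add(-8, t), -1))))
Function('Y')(B) = Mul(Rational(1, 9), Pow(B, 2))
Pow(Add(Function('C')(-277, -258), Function('Y')(Pow(-12, 2))), -1) = Pow(Add(Mul(Pow(Add(-8, -277), -1), Add(11, Mul(-258, Add(-8, -277)))), Mul(Rational(1, 9), Pow(Pow(-12, 2), 2))), -1) = Pow(Add(Mul(Pow(-285, -1), Add(11, Mul(-258, -285))), Mul(Rational(1, 9), Pow(144, 2))), -1) = Pow(Add(Mul(Rational(-1, 285), Add(11, 73530)), Mul(Rational(1, 9), 20736)), -1) = Pow(Add(Mul(Rational(-1, 285), 73541), 2304), -1) = Pow(Add(Rational(-73541, 285), 2304), -1) = Pow(Rational(583099, 285), -1) = Rational(285, 583099)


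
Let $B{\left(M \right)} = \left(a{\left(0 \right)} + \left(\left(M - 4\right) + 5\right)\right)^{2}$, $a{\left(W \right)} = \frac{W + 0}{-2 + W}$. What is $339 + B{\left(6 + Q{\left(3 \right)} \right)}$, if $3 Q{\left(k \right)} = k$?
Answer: $403$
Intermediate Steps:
$Q{\left(k \right)} = \frac{k}{3}$
$a{\left(W \right)} = \frac{W}{-2 + W}$
$B{\left(M \right)} = \left(1 + M\right)^{2}$ ($B{\left(M \right)} = \left(\frac{0}{-2 + 0} + \left(\left(M - 4\right) + 5\right)\right)^{2} = \left(\frac{0}{-2} + \left(\left(-4 + M\right) + 5\right)\right)^{2} = \left(0 \left(- \frac{1}{2}\right) + \left(1 + M\right)\right)^{2} = \left(0 + \left(1 + M\right)\right)^{2} = \left(1 + M\right)^{2}$)
$339 + B{\left(6 + Q{\left(3 \right)} \right)} = 339 + \left(1 + \left(6 + \frac{1}{3} \cdot 3\right)\right)^{2} = 339 + \left(1 + \left(6 + 1\right)\right)^{2} = 339 + \left(1 + 7\right)^{2} = 339 + 8^{2} = 339 + 64 = 403$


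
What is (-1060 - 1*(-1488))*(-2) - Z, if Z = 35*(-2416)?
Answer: 83704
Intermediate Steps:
Z = -84560
(-1060 - 1*(-1488))*(-2) - Z = (-1060 - 1*(-1488))*(-2) - 1*(-84560) = (-1060 + 1488)*(-2) + 84560 = 428*(-2) + 84560 = -856 + 84560 = 83704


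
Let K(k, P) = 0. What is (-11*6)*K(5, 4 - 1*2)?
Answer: 0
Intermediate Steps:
(-11*6)*K(5, 4 - 1*2) = -11*6*0 = -66*0 = 0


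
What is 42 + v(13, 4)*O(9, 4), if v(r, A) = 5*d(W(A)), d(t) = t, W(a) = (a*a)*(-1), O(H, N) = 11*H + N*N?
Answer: -9158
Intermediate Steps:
O(H, N) = N² + 11*H (O(H, N) = 11*H + N² = N² + 11*H)
W(a) = -a² (W(a) = a²*(-1) = -a²)
v(r, A) = -5*A² (v(r, A) = 5*(-A²) = -5*A²)
42 + v(13, 4)*O(9, 4) = 42 + (-5*4²)*(4² + 11*9) = 42 + (-5*16)*(16 + 99) = 42 - 80*115 = 42 - 9200 = -9158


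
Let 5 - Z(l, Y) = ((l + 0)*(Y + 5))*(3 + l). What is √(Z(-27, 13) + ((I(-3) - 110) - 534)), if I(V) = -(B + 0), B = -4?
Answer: 7*I*√251 ≈ 110.9*I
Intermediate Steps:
I(V) = 4 (I(V) = -(-4 + 0) = -1*(-4) = 4)
Z(l, Y) = 5 - l*(3 + l)*(5 + Y) (Z(l, Y) = 5 - (l + 0)*(Y + 5)*(3 + l) = 5 - l*(5 + Y)*(3 + l) = 5 - l*(3 + l)*(5 + Y))
√(Z(-27, 13) + ((I(-3) - 110) - 534)) = √((5 - 15*(-27) - 5*(-27)² - 1*13*(-27)² - 3*13*(-27)) + ((4 - 110) - 534)) = √((5 + 405 - 5*729 - 1*13*729 + 1053) + (-106 - 534)) = √((5 + 405 - 3645 - 9477 + 1053) - 640) = √(-11659 - 640) = √(-12299) = 7*I*√251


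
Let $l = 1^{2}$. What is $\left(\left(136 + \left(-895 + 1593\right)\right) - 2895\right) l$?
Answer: $-2061$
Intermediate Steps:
$l = 1$
$\left(\left(136 + \left(-895 + 1593\right)\right) - 2895\right) l = \left(\left(136 + \left(-895 + 1593\right)\right) - 2895\right) 1 = \left(\left(136 + 698\right) - 2895\right) 1 = \left(834 - 2895\right) 1 = \left(-2061\right) 1 = -2061$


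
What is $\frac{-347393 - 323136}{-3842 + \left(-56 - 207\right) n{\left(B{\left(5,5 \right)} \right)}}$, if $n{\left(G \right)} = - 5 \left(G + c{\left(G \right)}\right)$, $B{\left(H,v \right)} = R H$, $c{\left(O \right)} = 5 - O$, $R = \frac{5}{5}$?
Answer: $- \frac{670529}{2733} \approx -245.35$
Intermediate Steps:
$R = 1$ ($R = 5 \cdot \frac{1}{5} = 1$)
$B{\left(H,v \right)} = H$ ($B{\left(H,v \right)} = 1 H = H$)
$n{\left(G \right)} = -25$ ($n{\left(G \right)} = - 5 \left(G - \left(-5 + G\right)\right) = \left(-5\right) 5 = -25$)
$\frac{-347393 - 323136}{-3842 + \left(-56 - 207\right) n{\left(B{\left(5,5 \right)} \right)}} = \frac{-347393 - 323136}{-3842 + \left(-56 - 207\right) \left(-25\right)} = - \frac{670529}{-3842 - -6575} = - \frac{670529}{-3842 + 6575} = - \frac{670529}{2733}$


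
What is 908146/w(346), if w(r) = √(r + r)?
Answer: 454073*√173/173 ≈ 34523.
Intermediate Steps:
w(r) = √2*√r (w(r) = √(2*r) = √2*√r)
908146/w(346) = 908146/((√2*√346)) = 908146/((2*√173)) = 908146*(√173/346) = 454073*√173/173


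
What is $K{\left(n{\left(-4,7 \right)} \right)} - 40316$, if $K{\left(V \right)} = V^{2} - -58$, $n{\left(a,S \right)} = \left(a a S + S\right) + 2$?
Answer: $-25617$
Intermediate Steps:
$n{\left(a,S \right)} = 2 + S + S a^{2}$ ($n{\left(a,S \right)} = \left(a^{2} S + S\right) + 2 = \left(S a^{2} + S\right) + 2 = \left(S + S a^{2}\right) + 2 = 2 + S + S a^{2}$)
$K{\left(V \right)} = 58 + V^{2}$ ($K{\left(V \right)} = V^{2} + 58 = 58 + V^{2}$)
$K{\left(n{\left(-4,7 \right)} \right)} - 40316 = \left(58 + \left(2 + 7 + 7 \left(-4\right)^{2}\right)^{2}\right) - 40316 = \left(58 + \left(2 + 7 + 7 \cdot 16\right)^{2}\right) - 40316 = \left(58 + \left(2 + 7 + 112\right)^{2}\right) - 40316 = \left(58 + 121^{2}\right) - 40316 = \left(58 + 14641\right) - 40316 = 14699 - 40316 = -25617$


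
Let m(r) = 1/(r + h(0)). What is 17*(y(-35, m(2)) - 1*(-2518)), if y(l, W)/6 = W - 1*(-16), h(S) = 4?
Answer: 44455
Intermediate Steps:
m(r) = 1/(4 + r) (m(r) = 1/(r + 4) = 1/(4 + r))
y(l, W) = 96 + 6*W (y(l, W) = 6*(W - 1*(-16)) = 6*(W + 16) = 6*(16 + W) = 96 + 6*W)
17*(y(-35, m(2)) - 1*(-2518)) = 17*((96 + 6/(4 + 2)) - 1*(-2518)) = 17*((96 + 6/6) + 2518) = 17*((96 + 6*(1/6)) + 2518) = 17*((96 + 1) + 2518) = 17*(97 + 2518) = 17*2615 = 44455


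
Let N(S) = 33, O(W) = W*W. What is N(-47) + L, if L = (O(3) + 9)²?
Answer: 357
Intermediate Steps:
O(W) = W²
L = 324 (L = (3² + 9)² = (9 + 9)² = 18² = 324)
N(-47) + L = 33 + 324 = 357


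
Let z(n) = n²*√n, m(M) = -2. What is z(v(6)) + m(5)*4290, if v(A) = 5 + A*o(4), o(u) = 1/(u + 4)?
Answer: -8580 + 529*√23/32 ≈ -8500.7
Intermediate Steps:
o(u) = 1/(4 + u)
v(A) = 5 + A/8 (v(A) = 5 + A/(4 + 4) = 5 + A/8)
z(n) = n^(5/2)
z(v(6)) + m(5)*4290 = (5 + (⅛)*6)^(5/2) - 2*4290 = (5 + ¾)^(5/2) - 8580 = (23/4)^(5/2) - 8580 = 529*√23/32 - 8580 = -8580 + 529*√23/32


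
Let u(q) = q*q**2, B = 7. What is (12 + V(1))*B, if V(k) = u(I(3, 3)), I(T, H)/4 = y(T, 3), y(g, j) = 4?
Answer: 28756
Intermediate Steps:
I(T, H) = 16 (I(T, H) = 4*4 = 16)
u(q) = q**3
V(k) = 4096 (V(k) = 16**3 = 4096)
(12 + V(1))*B = (12 + 4096)*7 = 4108*7 = 28756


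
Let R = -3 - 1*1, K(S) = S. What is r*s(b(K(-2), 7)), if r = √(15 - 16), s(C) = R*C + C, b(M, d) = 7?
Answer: -21*I ≈ -21.0*I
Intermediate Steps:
R = -4 (R = -3 - 1 = -4)
s(C) = -3*C (s(C) = -4*C + C = -3*C)
r = I (r = √(-1) = I ≈ 1.0*I)
r*s(b(K(-2), 7)) = I*(-3*7) = I*(-21) = -21*I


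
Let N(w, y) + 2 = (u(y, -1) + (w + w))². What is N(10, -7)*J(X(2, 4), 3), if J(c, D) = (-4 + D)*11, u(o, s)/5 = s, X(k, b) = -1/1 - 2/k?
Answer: -2453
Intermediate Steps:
X(k, b) = -1 - 2/k (X(k, b) = -1*1 - 2/k = -1 - 2/k)
u(o, s) = 5*s
N(w, y) = -2 + (-5 + 2*w)² (N(w, y) = -2 + (5*(-1) + (w + w))² = -2 + (-5 + 2*w)²)
J(c, D) = -44 + 11*D
N(10, -7)*J(X(2, 4), 3) = (-2 + (-5 + 2*10)²)*(-44 + 11*3) = (-2 + (-5 + 20)²)*(-44 + 33) = (-2 + 15²)*(-11) = (-2 + 225)*(-11) = 223*(-11) = -2453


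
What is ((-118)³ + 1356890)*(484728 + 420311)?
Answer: -258969669538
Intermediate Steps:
((-118)³ + 1356890)*(484728 + 420311) = (-1643032 + 1356890)*905039 = -286142*905039 = -258969669538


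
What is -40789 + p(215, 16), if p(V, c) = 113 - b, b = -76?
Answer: -40600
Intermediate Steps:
p(V, c) = 189 (p(V, c) = 113 - 1*(-76) = 113 + 76 = 189)
-40789 + p(215, 16) = -40789 + 189 = -40600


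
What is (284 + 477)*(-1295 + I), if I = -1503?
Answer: -2129278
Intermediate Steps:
(284 + 477)*(-1295 + I) = (284 + 477)*(-1295 - 1503) = 761*(-2798) = -2129278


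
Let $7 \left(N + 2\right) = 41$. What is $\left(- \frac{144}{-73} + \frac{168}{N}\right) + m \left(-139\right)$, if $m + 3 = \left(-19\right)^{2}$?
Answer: $- \frac{32663722}{657} \approx -49717.0$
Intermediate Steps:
$N = \frac{27}{7}$ ($N = -2 + \frac{1}{7} \cdot 41 = -2 + \frac{41}{7} = \frac{27}{7} \approx 3.8571$)
$m = 358$ ($m = -3 + \left(-19\right)^{2} = -3 + 361 = 358$)
$\left(- \frac{144}{-73} + \frac{168}{N}\right) + m \left(-139\right) = \left(- \frac{144}{-73} + \frac{168}{\frac{27}{7}}\right) + 358 \left(-139\right) = \left(\left(-144\right) \left(- \frac{1}{73}\right) + 168 \cdot \frac{7}{27}\right) - 49762 = \left(\frac{144}{73} + \frac{392}{9}\right) - 49762 = \frac{29912}{657} - 49762 = - \frac{32663722}{657}$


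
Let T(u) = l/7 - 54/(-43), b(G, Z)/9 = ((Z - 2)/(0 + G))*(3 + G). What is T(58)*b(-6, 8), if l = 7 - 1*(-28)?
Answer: 7263/43 ≈ 168.91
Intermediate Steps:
l = 35 (l = 7 + 28 = 35)
b(G, Z) = 9*(-2 + Z)*(3 + G)/G (b(G, Z) = 9*(((Z - 2)/(0 + G))*(3 + G)) = 9*(((-2 + Z)/G)*(3 + G)) = 9*((-2 + Z)*(3 + G)/G) = 9*(-2 + Z)*(3 + G)/G)
T(u) = 269/43 (T(u) = 35/7 - 54/(-43) = 35*(1/7) - 54*(-1/43) = 5 + 54/43 = 269/43)
T(58)*b(-6, 8) = 269*(9*(-6 + 3*8 - 6*(-2 + 8))/(-6))/43 = 269*(9*(-1/6)*(-6 + 24 - 6*6))/43 = 269*(9*(-1/6)*(-6 + 24 - 36))/43 = 269*(9*(-1/6)*(-18))/43 = (269/43)*27 = 7263/43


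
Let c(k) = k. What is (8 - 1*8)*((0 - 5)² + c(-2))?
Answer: 0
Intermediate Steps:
(8 - 1*8)*((0 - 5)² + c(-2)) = (8 - 1*8)*((0 - 5)² - 2) = (8 - 8)*((-5)² - 2) = 0*(25 - 2) = 0*23 = 0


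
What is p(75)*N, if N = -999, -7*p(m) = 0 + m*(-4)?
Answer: -299700/7 ≈ -42814.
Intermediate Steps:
p(m) = 4*m/7 (p(m) = -(0 + m*(-4))/7 = -(0 - 4*m)/7 = -(-4)*m/7 = 4*m/7)
p(75)*N = ((4/7)*75)*(-999) = (300/7)*(-999) = -299700/7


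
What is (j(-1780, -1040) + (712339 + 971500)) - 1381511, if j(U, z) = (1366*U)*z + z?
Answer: 2529040488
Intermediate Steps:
j(U, z) = z + 1366*U*z (j(U, z) = 1366*U*z + z = z + 1366*U*z)
(j(-1780, -1040) + (712339 + 971500)) - 1381511 = (-1040*(1 + 1366*(-1780)) + (712339 + 971500)) - 1381511 = (-1040*(1 - 2431480) + 1683839) - 1381511 = (-1040*(-2431479) + 1683839) - 1381511 = (2528738160 + 1683839) - 1381511 = 2530421999 - 1381511 = 2529040488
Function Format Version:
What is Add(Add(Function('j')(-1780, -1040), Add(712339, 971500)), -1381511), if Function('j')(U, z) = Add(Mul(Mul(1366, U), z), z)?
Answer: 2529040488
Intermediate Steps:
Function('j')(U, z) = Add(z, Mul(1366, U, z)) (Function('j')(U, z) = Add(Mul(1366, U, z), z) = Add(z, Mul(1366, U, z)))
Add(Add(Function('j')(-1780, -1040), Add(712339, 971500)), -1381511) = Add(Add(Mul(-1040, Add(1, Mul(1366, -1780))), Add(712339, 971500)), -1381511) = Add(Add(Mul(-1040, Add(1, -2431480)), 1683839), -1381511) = Add(Add(Mul(-1040, -2431479), 1683839), -1381511) = Add(Add(2528738160, 1683839), -1381511) = Add(2530421999, -1381511) = 2529040488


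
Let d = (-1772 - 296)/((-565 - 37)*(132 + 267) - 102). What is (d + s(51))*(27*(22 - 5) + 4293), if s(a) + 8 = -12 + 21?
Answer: 10664192/2225 ≈ 4792.9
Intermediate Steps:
s(a) = 1 (s(a) = -8 + (-12 + 21) = -8 + 9 = 1)
d = 517/60075 (d = -2068/(-602*399 - 102) = -2068/(-240198 - 102) = -2068/(-240300) = -2068*(-1/240300) = 517/60075 ≈ 0.0086059)
(d + s(51))*(27*(22 - 5) + 4293) = (517/60075 + 1)*(27*(22 - 5) + 4293) = 60592*(27*17 + 4293)/60075 = 60592*(459 + 4293)/60075 = (60592/60075)*4752 = 10664192/2225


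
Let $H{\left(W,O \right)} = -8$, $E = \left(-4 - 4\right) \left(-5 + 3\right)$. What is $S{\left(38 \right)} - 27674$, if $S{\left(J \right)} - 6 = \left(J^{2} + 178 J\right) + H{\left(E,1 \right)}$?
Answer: $-19468$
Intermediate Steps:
$E = 16$ ($E = \left(-8\right) \left(-2\right) = 16$)
$S{\left(J \right)} = -2 + J^{2} + 178 J$ ($S{\left(J \right)} = 6 - \left(8 - J^{2} - 178 J\right) = 6 + \left(-8 + J^{2} + 178 J\right) = -2 + J^{2} + 178 J$)
$S{\left(38 \right)} - 27674 = \left(-2 + 38^{2} + 178 \cdot 38\right) - 27674 = \left(-2 + 1444 + 6764\right) - 27674 = 8206 - 27674 = -19468$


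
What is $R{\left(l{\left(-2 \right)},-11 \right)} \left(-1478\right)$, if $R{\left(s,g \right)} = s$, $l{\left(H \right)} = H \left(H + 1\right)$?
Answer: $-2956$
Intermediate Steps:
$l{\left(H \right)} = H \left(1 + H\right)$
$R{\left(l{\left(-2 \right)},-11 \right)} \left(-1478\right) = - 2 \left(1 - 2\right) \left(-1478\right) = \left(-2\right) \left(-1\right) \left(-1478\right) = 2 \left(-1478\right) = -2956$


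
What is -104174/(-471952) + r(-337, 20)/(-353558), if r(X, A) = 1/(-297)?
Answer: 2734742786569/12389533587288 ≈ 0.22073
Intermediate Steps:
r(X, A) = -1/297
-104174/(-471952) + r(-337, 20)/(-353558) = -104174/(-471952) - 1/297/(-353558) = -104174*(-1/471952) - 1/297*(-1/353558) = 52087/235976 + 1/105006726 = 2734742786569/12389533587288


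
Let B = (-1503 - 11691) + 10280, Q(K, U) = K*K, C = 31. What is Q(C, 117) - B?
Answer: 3875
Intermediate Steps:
Q(K, U) = K**2
B = -2914 (B = -13194 + 10280 = -2914)
Q(C, 117) - B = 31**2 - 1*(-2914) = 961 + 2914 = 3875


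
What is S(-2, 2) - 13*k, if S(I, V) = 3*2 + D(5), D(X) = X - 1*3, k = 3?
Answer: -31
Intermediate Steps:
D(X) = -3 + X (D(X) = X - 3 = -3 + X)
S(I, V) = 8 (S(I, V) = 3*2 + (-3 + 5) = 6 + 2 = 8)
S(-2, 2) - 13*k = 8 - 13*3 = 8 - 39 = -31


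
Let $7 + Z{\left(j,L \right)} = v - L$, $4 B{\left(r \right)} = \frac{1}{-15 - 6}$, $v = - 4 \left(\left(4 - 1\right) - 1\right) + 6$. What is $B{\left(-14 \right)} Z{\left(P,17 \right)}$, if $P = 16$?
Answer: $\frac{13}{42} \approx 0.30952$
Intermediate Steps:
$v = -2$ ($v = - 4 \left(3 - 1\right) + 6 = \left(-4\right) 2 + 6 = -8 + 6 = -2$)
$B{\left(r \right)} = - \frac{1}{84}$ ($B{\left(r \right)} = \frac{1}{4 \left(-15 - 6\right)} = \frac{1}{4 \left(-21\right)} = \frac{1}{4} \left(- \frac{1}{21}\right) = - \frac{1}{84}$)
$Z{\left(j,L \right)} = -9 - L$ ($Z{\left(j,L \right)} = -7 - \left(2 + L\right) = -9 - L$)
$B{\left(-14 \right)} Z{\left(P,17 \right)} = - \frac{-9 - 17}{84} = \left(- \frac{1}{84}\right) \left(-26\right) = \frac{13}{42}$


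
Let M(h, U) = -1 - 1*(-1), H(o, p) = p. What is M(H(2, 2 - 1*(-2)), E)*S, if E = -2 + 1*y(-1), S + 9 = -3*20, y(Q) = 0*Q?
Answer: 0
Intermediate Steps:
y(Q) = 0
S = -69 (S = -9 - 3*20 = -9 - 60 = -69)
E = -2 (E = -2 + 1*0 = -2 + 0 = -2)
M(h, U) = 0 (M(h, U) = -1 + 1 = 0)
M(H(2, 2 - 1*(-2)), E)*S = 0*(-69) = 0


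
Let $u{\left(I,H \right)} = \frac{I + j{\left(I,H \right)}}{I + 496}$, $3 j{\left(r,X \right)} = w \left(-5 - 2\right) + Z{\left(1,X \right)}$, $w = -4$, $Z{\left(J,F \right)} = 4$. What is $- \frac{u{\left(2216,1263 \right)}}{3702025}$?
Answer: $- \frac{167}{752991885} \approx -2.2178 \cdot 10^{-7}$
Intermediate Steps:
$j{\left(r,X \right)} = \frac{32}{3}$ ($j{\left(r,X \right)} = \frac{- 4 \left(-5 - 2\right) + 4}{3} = \frac{\left(-4\right) \left(-7\right) + 4}{3} = \frac{28 + 4}{3} = \frac{1}{3} \cdot 32 = \frac{32}{3}$)
$u{\left(I,H \right)} = \frac{\frac{32}{3} + I}{496 + I}$ ($u{\left(I,H \right)} = \frac{I + \frac{32}{3}}{I + 496} = \frac{\frac{32}{3} + I}{496 + I}$)
$- \frac{u{\left(2216,1263 \right)}}{3702025} = - \frac{\frac{1}{496 + 2216} \left(\frac{32}{3} + 2216\right)}{3702025} = - \frac{\frac{1}{2712} \cdot \frac{6680}{3}}{3702025} = - \frac{835}{1017 \cdot 3702025} = \left(-1\right) \frac{167}{752991885} = - \frac{167}{752991885}$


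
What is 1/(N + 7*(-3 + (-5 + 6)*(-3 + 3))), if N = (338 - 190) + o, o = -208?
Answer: -1/81 ≈ -0.012346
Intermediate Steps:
N = -60 (N = (338 - 190) - 208 = 148 - 208 = -60)
1/(N + 7*(-3 + (-5 + 6)*(-3 + 3))) = 1/(-60 + 7*(-3 + (-5 + 6)*(-3 + 3))) = 1/(-60 + 7*(-3 + 1*0)) = 1/(-60 + 7*(-3 + 0)) = 1/(-60 + 7*(-3)) = 1/(-60 - 21) = 1/(-81) = -1/81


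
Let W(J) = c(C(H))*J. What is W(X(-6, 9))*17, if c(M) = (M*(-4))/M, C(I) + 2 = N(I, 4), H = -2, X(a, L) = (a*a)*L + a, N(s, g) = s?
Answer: -21624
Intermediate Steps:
X(a, L) = a + L*a² (X(a, L) = a²*L + a = L*a² + a = a + L*a²)
C(I) = -2 + I
c(M) = -4 (c(M) = (-4*M)/M = -4)
W(J) = -4*J
W(X(-6, 9))*17 = -(-24)*(1 + 9*(-6))*17 = -(-24)*(1 - 54)*17 = -(-24)*(-53)*17 = -4*318*17 = -1272*17 = -21624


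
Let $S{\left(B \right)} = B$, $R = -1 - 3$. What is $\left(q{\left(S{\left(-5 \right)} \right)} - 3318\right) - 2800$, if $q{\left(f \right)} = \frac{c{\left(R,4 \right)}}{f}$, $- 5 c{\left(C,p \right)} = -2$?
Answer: $- \frac{152952}{25} \approx -6118.1$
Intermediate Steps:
$R = -4$
$c{\left(C,p \right)} = \frac{2}{5}$ ($c{\left(C,p \right)} = \left(- \frac{1}{5}\right) \left(-2\right) = \frac{2}{5}$)
$q{\left(f \right)} = \frac{2}{5 f}$
$\left(q{\left(S{\left(-5 \right)} \right)} - 3318\right) - 2800 = \left(\frac{2}{5 \left(-5\right)} - 3318\right) - 2800 = \left(\frac{2}{5} \left(- \frac{1}{5}\right) - 3318\right) - 2800 = \left(- \frac{2}{25} - 3318\right) - 2800 = - \frac{82952}{25} - 2800 = - \frac{152952}{25}$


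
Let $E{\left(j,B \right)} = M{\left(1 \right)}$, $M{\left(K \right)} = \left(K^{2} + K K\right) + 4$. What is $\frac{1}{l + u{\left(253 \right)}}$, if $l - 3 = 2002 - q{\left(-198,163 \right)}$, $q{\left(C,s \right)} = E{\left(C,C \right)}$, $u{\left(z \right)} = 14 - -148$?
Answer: $\frac{1}{2161} \approx 0.00046275$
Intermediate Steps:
$u{\left(z \right)} = 162$ ($u{\left(z \right)} = 14 + 148 = 162$)
$M{\left(K \right)} = 4 + 2 K^{2}$ ($M{\left(K \right)} = \left(K^{2} + K^{2}\right) + 4 = 2 K^{2} + 4 = 4 + 2 K^{2}$)
$E{\left(j,B \right)} = 6$ ($E{\left(j,B \right)} = 4 + 2 \cdot 1^{2} = 4 + 2 \cdot 1 = 4 + 2 = 6$)
$q{\left(C,s \right)} = 6$
$l = 1999$ ($l = 3 + \left(2002 - 6\right) = 3 + 1996 = 1999$)
$\frac{1}{l + u{\left(253 \right)}} = \frac{1}{1999 + 162} = \frac{1}{2161}$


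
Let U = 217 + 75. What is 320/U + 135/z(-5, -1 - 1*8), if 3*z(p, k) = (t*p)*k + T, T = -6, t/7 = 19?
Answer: 169295/145489 ≈ 1.1636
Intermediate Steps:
t = 133 (t = 7*19 = 133)
z(p, k) = -2 + 133*k*p/3 (z(p, k) = ((133*p)*k - 6)/3 = (133*k*p - 6)/3 = (-6 + 133*k*p)/3 = -2 + 133*k*p/3)
U = 292
320/U + 135/z(-5, -1 - 1*8) = 320/292 + 135/(-2 + (133/3)*(-1 - 1*8)*(-5)) = 320*(1/292) + 135/(-2 + (133/3)*(-1 - 8)*(-5)) = 80/73 + 135/(-2 + (133/3)*(-9)*(-5)) = 80/73 + 135/(-2 + 1995) = 80/73 + 135/1993 = 169295/145489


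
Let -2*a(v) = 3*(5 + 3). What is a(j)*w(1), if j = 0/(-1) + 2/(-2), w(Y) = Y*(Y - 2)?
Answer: 12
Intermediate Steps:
w(Y) = Y*(-2 + Y)
j = -1 (j = 0*(-1) + 2*(-½) = 0 - 1 = -1)
a(v) = -12 (a(v) = -3*(5 + 3)/2 = -3*8/2 = -½*24 = -12)
a(j)*w(1) = -12*(-2 + 1) = -12*(-1) = 12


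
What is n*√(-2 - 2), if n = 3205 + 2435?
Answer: 11280*I ≈ 11280.0*I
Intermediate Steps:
n = 5640
n*√(-2 - 2) = 5640*√(-2 - 2) = 5640*√(-4) = 5640*(2*I) = 11280*I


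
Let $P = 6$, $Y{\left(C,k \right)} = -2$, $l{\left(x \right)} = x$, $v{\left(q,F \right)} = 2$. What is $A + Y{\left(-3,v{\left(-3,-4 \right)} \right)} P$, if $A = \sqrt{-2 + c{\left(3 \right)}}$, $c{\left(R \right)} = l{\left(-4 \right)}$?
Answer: $-12 + i \sqrt{6} \approx -12.0 + 2.4495 i$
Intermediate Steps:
$c{\left(R \right)} = -4$
$A = i \sqrt{6}$ ($A = \sqrt{-2 - 4} = \sqrt{-6} = i \sqrt{6} \approx 2.4495 i$)
$A + Y{\left(-3,v{\left(-3,-4 \right)} \right)} P = i \sqrt{6} - 12 = -12 + i \sqrt{6}$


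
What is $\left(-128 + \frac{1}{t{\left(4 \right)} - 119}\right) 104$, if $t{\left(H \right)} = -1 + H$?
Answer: $- \frac{386074}{29} \approx -13313.0$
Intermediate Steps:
$\left(-128 + \frac{1}{t{\left(4 \right)} - 119}\right) 104 = \left(-128 + \frac{1}{\left(-1 + 4\right) - 119}\right) 104 = \left(-128 + \frac{1}{3 - 119}\right) 104 = \left(-128 + \frac{1}{-116}\right) 104 = \left(-128 - \frac{1}{116}\right) 104 = \left(- \frac{14849}{116}\right) 104 = - \frac{386074}{29}$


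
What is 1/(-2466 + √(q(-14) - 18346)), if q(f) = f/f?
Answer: -822/2033167 - I*√18345/6099501 ≈ -0.0004043 - 2.2206e-5*I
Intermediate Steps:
q(f) = 1
1/(-2466 + √(q(-14) - 18346)) = 1/(-2466 + √(1 - 18346)) = 1/(-2466 + √(-18345)) = 1/(-2466 + I*√18345)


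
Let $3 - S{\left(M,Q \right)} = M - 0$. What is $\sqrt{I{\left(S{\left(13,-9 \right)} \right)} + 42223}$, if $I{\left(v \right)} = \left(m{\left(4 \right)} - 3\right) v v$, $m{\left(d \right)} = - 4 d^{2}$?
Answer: $3 \sqrt{3947} \approx 188.48$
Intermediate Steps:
$S{\left(M,Q \right)} = 3 - M$ ($S{\left(M,Q \right)} = 3 - \left(M - 0\right) = 3 - \left(M + 0\right) = 3 - M$)
$I{\left(v \right)} = - 67 v^{2}$ ($I{\left(v \right)} = \left(- 4 \cdot 4^{2} - 3\right) v v = \left(\left(-4\right) 16 - 3\right) v^{2} = \left(-64 - 3\right) v^{2} = - 67 v^{2}$)
$\sqrt{I{\left(S{\left(13,-9 \right)} \right)} + 42223} = \sqrt{- 67 \left(3 - 13\right)^{2} + 42223} = \sqrt{- 67 \left(-10\right)^{2} + 42223} = \sqrt{\left(-67\right) 100 + 42223} = \sqrt{-6700 + 42223} = \sqrt{35523} = 3 \sqrt{3947}$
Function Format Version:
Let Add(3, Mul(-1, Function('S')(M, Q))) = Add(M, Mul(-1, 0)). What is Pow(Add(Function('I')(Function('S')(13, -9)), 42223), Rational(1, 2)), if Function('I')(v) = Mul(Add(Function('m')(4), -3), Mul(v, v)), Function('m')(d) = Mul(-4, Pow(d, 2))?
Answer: Mul(3, Pow(3947, Rational(1, 2))) ≈ 188.48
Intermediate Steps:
Function('S')(M, Q) = Add(3, Mul(-1, M)) (Function('S')(M, Q) = Add(3, Mul(-1, Add(M, Mul(-1, 0)))) = Add(3, Mul(-1, Add(M, 0))) = Add(3, Mul(-1, M)))
Function('I')(v) = Mul(-67, Pow(v, 2)) (Function('I')(v) = Mul(Add(Mul(-4, Pow(4, 2)), -3), Mul(v, v)) = Mul(Add(Mul(-4, 16), -3), Pow(v, 2)) = Mul(Add(-64, -3), Pow(v, 2)) = Mul(-67, Pow(v, 2)))
Pow(Add(Function('I')(Function('S')(13, -9)), 42223), Rational(1, 2)) = Pow(Add(Mul(-67, Pow(Add(3, Mul(-1, 13)), 2)), 42223), Rational(1, 2)) = Pow(Add(Mul(-67, Pow(Add(3, -13), 2)), 42223), Rational(1, 2)) = Pow(Add(Mul(-67, Pow(-10, 2)), 42223), Rational(1, 2)) = Pow(Add(Mul(-67, 100), 42223), Rational(1, 2)) = Pow(Add(-6700, 42223), Rational(1, 2)) = Pow(35523, Rational(1, 2)) = Mul(3, Pow(3947, Rational(1, 2)))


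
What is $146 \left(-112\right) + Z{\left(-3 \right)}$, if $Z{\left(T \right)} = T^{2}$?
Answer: $-16343$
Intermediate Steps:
$146 \left(-112\right) + Z{\left(-3 \right)} = 146 \left(-112\right) + \left(-3\right)^{2} = -16352 + 9 = -16343$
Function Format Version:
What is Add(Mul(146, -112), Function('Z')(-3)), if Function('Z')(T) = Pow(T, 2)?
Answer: -16343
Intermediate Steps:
Add(Mul(146, -112), Function('Z')(-3)) = Add(Mul(146, -112), Pow(-3, 2)) = Add(-16352, 9) = -16343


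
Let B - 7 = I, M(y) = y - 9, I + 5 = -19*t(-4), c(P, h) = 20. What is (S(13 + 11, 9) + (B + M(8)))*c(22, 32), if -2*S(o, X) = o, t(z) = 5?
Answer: -2120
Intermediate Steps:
I = -100 (I = -5 - 19*5 = -5 - 95 = -100)
M(y) = -9 + y
B = -93 (B = 7 - 100 = -93)
S(o, X) = -o/2
(S(13 + 11, 9) + (B + M(8)))*c(22, 32) = (-(13 + 11)/2 + (-93 + (-9 + 8)))*20 = (-½*24 + (-93 - 1))*20 = (-12 - 94)*20 = -106*20 = -2120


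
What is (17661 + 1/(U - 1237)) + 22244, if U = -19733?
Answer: 836807849/20970 ≈ 39905.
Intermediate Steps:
(17661 + 1/(U - 1237)) + 22244 = (17661 + 1/(-19733 - 1237)) + 22244 = (17661 + 1/(-20970)) + 22244 = (17661 - 1/20970) + 22244 = 370351169/20970 + 22244 = 836807849/20970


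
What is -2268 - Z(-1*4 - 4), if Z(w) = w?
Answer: -2260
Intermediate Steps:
-2268 - Z(-1*4 - 4) = -2268 - (-1*4 - 4) = -2268 - (-4 - 4) = -2268 - 1*(-8) = -2268 + 8 = -2260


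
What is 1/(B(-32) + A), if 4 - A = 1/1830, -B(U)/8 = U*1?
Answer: 1830/475799 ≈ 0.0038462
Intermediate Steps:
B(U) = -8*U
A = 7319/1830 (A = 4 - 1/1830 = 7319/1830 ≈ 3.9995)
1/(B(-32) + A) = 1/(-8*(-32) + 7319/1830) = 1/(256 + 7319/1830) = 1/(475799/1830) = 1830/475799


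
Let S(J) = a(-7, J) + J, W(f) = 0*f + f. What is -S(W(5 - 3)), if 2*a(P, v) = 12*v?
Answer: -14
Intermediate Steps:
W(f) = f (W(f) = 0 + f = f)
a(P, v) = 6*v (a(P, v) = (12*v)/2 = 6*v)
S(J) = 7*J (S(J) = 6*J + J = 7*J)
-S(W(5 - 3)) = -7*(5 - 3) = -7*2 = -1*14 = -14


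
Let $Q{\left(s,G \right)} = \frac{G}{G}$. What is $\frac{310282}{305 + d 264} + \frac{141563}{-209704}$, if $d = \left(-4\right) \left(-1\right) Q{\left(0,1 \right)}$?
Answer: $\frac{64874709285}{285407144} \approx 227.31$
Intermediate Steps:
$Q{\left(s,G \right)} = 1$
$d = 4$ ($d = \left(-4\right) \left(-1\right) 1 = 4 \cdot 1 = 4$)
$\frac{310282}{305 + d 264} + \frac{141563}{-209704} = \frac{310282}{305 + 4 \cdot 264} + \frac{141563}{-209704} = \frac{310282}{305 + 1056} + 141563 \left(- \frac{1}{209704}\right) = \frac{310282}{1361} - \frac{141563}{209704} = \frac{64874709285}{285407144}$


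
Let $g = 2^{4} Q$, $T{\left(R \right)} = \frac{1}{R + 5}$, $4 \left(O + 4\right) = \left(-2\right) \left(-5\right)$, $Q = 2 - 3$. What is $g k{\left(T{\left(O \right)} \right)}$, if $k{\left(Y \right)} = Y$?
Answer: $- \frac{32}{7} \approx -4.5714$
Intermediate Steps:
$Q = -1$ ($Q = 2 - 3 = -1$)
$O = - \frac{3}{2}$ ($O = -4 + \frac{\left(-2\right) \left(-5\right)}{4} = -4 + \frac{1}{4} \cdot 10 = -4 + \frac{5}{2} = - \frac{3}{2} \approx -1.5$)
$T{\left(R \right)} = \frac{1}{5 + R}$
$g = -16$ ($g = 2^{4} \left(-1\right) = 16 \left(-1\right) = -16$)
$g k{\left(T{\left(O \right)} \right)} = - \frac{16}{5 - \frac{3}{2}} = - \frac{16}{\frac{7}{2}} = \left(-16\right) \frac{2}{7} = - \frac{32}{7}$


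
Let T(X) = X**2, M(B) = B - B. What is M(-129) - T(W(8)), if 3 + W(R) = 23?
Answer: -400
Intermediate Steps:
M(B) = 0
W(R) = 20 (W(R) = -3 + 23 = 20)
M(-129) - T(W(8)) = 0 - 1*20**2 = 0 - 1*400 = 0 - 400 = -400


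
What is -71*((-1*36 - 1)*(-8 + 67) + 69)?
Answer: 150094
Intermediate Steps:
-71*((-1*36 - 1)*(-8 + 67) + 69) = -71*((-36 - 1)*59 + 69) = -71*(-37*59 + 69) = -71*(-2183 + 69) = -71*(-2114) = 150094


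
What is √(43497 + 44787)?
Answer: 2*√22071 ≈ 297.13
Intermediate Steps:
√(43497 + 44787) = √88284 = 2*√22071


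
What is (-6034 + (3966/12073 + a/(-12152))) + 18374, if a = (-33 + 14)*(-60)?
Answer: 452612339063/36677774 ≈ 12340.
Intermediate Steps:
a = 1140 (a = -19*(-60) = 1140)
(-6034 + (3966/12073 + a/(-12152))) + 18374 = (-6034 + (3966/12073 + 1140/(-12152))) + 18374 = (-6034 + (3966*(1/12073) + 1140*(-1/12152))) + 18374 = (-6034 + (3966/12073 - 285/3038)) + 18374 = (-6034 + 8607903/36677774) + 18374 = -221305080413/36677774 + 18374 = 452612339063/36677774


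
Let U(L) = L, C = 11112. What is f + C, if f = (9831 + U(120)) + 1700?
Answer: 22763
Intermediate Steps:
f = 11651 (f = (9831 + 120) + 1700 = 9951 + 1700 = 11651)
f + C = 11651 + 11112 = 22763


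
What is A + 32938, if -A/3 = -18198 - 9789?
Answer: 116899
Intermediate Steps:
A = 83961 (A = -3*(-18198 - 9789) = -3*(-27987) = 83961)
A + 32938 = 83961 + 32938 = 116899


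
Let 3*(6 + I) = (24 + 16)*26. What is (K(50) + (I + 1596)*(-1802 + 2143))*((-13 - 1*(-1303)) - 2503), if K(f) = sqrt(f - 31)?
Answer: -2403207730/3 - 1213*sqrt(19) ≈ -8.0107e+8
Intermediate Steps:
I = 1022/3 (I = -6 + ((24 + 16)*26)/3 = -6 + (40*26)/3 = -6 + (1/3)*1040 = -6 + 1040/3 = 1022/3 ≈ 340.67)
K(f) = sqrt(-31 + f)
(K(50) + (I + 1596)*(-1802 + 2143))*((-13 - 1*(-1303)) - 2503) = (sqrt(-31 + 50) + (1022/3 + 1596)*(-1802 + 2143))*((-13 - 1*(-1303)) - 2503) = (sqrt(19) + (5810/3)*341)*((-13 + 1303) - 2503) = (sqrt(19) + 1981210/3)*(1290 - 2503) = (1981210/3 + sqrt(19))*(-1213) = -2403207730/3 - 1213*sqrt(19)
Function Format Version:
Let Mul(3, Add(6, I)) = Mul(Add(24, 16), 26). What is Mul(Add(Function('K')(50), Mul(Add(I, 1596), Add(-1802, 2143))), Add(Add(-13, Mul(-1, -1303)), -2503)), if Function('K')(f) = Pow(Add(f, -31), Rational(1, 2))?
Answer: Add(Rational(-2403207730, 3), Mul(-1213, Pow(19, Rational(1, 2)))) ≈ -8.0107e+8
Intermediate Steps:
I = Rational(1022, 3) (I = Add(-6, Mul(Rational(1, 3), Mul(Add(24, 16), 26))) = Add(-6, Mul(Rational(1, 3), Mul(40, 26))) = Add(-6, Mul(Rational(1, 3), 1040)) = Add(-6, Rational(1040, 3)) = Rational(1022, 3) ≈ 340.67)
Function('K')(f) = Pow(Add(-31, f), Rational(1, 2))
Mul(Add(Function('K')(50), Mul(Add(I, 1596), Add(-1802, 2143))), Add(Add(-13, Mul(-1, -1303)), -2503)) = Mul(Add(Pow(Add(-31, 50), Rational(1, 2)), Mul(Add(Rational(1022, 3), 1596), Add(-1802, 2143))), Add(Add(-13, Mul(-1, -1303)), -2503)) = Mul(Add(Pow(19, Rational(1, 2)), Mul(Rational(5810, 3), 341)), Add(Add(-13, 1303), -2503)) = Mul(Add(Pow(19, Rational(1, 2)), Rational(1981210, 3)), Add(1290, -2503)) = Mul(Add(Rational(1981210, 3), Pow(19, Rational(1, 2))), -1213) = Add(Rational(-2403207730, 3), Mul(-1213, Pow(19, Rational(1, 2))))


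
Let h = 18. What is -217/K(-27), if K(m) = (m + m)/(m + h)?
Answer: -217/6 ≈ -36.167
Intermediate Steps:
K(m) = 2*m/(18 + m) (K(m) = (m + m)/(m + 18) = (2*m)/(18 + m) = 2*m/(18 + m))
-217/K(-27) = -217/(2*(-27)/(18 - 27)) = -217/(2*(-27)/(-9)) = -217/(2*(-27)*(-⅑)) = -217/6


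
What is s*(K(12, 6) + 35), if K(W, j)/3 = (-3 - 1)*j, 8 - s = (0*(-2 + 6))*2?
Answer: -296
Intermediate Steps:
s = 8 (s = 8 - 0*(-2 + 6)*2 = 8 - 0*4*2 = 8 - 0*2 = 8 - 1*0 = 8 + 0 = 8)
K(W, j) = -12*j (K(W, j) = 3*((-3 - 1)*j) = 3*(-4*j) = -12*j)
s*(K(12, 6) + 35) = 8*(-12*6 + 35) = 8*(-72 + 35) = 8*(-37) = -296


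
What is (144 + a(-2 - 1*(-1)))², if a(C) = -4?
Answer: 19600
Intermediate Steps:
(144 + a(-2 - 1*(-1)))² = (144 - 4)² = 140² = 19600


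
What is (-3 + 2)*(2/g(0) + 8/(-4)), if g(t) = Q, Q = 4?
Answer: 3/2 ≈ 1.5000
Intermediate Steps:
g(t) = 4
(-3 + 2)*(2/g(0) + 8/(-4)) = (-3 + 2)*(2/4 + 8/(-4)) = -(2*(¼) + 8*(-¼)) = -(½ - 2) = -1*(-3/2) = 3/2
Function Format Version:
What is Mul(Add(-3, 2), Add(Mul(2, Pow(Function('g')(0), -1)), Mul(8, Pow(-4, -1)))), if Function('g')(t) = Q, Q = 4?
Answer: Rational(3, 2) ≈ 1.5000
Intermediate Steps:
Function('g')(t) = 4
Mul(Add(-3, 2), Add(Mul(2, Pow(Function('g')(0), -1)), Mul(8, Pow(-4, -1)))) = Mul(Add(-3, 2), Add(Mul(2, Pow(4, -1)), Mul(8, Pow(-4, -1)))) = Mul(-1, Add(Mul(2, Rational(1, 4)), Mul(8, Rational(-1, 4)))) = Mul(-1, Add(Rational(1, 2), -2)) = Mul(-1, Rational(-3, 2)) = Rational(3, 2)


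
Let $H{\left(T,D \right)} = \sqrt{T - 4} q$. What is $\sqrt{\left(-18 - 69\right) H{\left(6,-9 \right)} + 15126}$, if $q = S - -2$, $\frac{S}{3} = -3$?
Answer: $\sqrt{15126 + 609 \sqrt{2}} \approx 126.44$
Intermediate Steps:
$S = -9$ ($S = 3 \left(-3\right) = -9$)
$q = -7$ ($q = -9 - -2 = -9 + 2 = -7$)
$H{\left(T,D \right)} = - 7 \sqrt{-4 + T}$ ($H{\left(T,D \right)} = \sqrt{T - 4} \left(-7\right) = \sqrt{-4 + T} \left(-7\right) = - 7 \sqrt{-4 + T}$)
$\sqrt{\left(-18 - 69\right) H{\left(6,-9 \right)} + 15126} = \sqrt{\left(-18 - 69\right) \left(- 7 \sqrt{-4 + 6}\right) + 15126} = \sqrt{- 87 \left(- 7 \sqrt{2}\right) + 15126} = \sqrt{609 \sqrt{2} + 15126} = \sqrt{15126 + 609 \sqrt{2}}$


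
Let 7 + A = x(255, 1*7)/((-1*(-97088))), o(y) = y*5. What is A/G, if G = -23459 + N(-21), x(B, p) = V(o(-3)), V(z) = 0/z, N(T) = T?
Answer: 7/23480 ≈ 0.00029813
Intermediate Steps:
o(y) = 5*y
V(z) = 0
x(B, p) = 0
A = -7 (A = -7 + 0/((-1*(-97088))) = -7 + 0/97088 = -7 + 0*(1/97088) = -7 + 0 = -7)
G = -23480 (G = -23459 - 21 = -23480)
A/G = -7/(-23480) = -7*(-1/23480) = 7/23480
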